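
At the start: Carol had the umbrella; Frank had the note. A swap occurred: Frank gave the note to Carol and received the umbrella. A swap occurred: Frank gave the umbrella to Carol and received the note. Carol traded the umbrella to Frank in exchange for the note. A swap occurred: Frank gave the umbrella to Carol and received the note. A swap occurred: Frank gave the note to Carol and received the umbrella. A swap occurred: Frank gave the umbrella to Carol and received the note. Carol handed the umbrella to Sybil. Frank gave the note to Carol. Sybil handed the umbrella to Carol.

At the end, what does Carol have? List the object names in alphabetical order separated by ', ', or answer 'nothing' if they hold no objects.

Tracking all object holders:
Start: umbrella:Carol, note:Frank
Event 1 (swap note<->umbrella: now note:Carol, umbrella:Frank). State: umbrella:Frank, note:Carol
Event 2 (swap umbrella<->note: now umbrella:Carol, note:Frank). State: umbrella:Carol, note:Frank
Event 3 (swap umbrella<->note: now umbrella:Frank, note:Carol). State: umbrella:Frank, note:Carol
Event 4 (swap umbrella<->note: now umbrella:Carol, note:Frank). State: umbrella:Carol, note:Frank
Event 5 (swap note<->umbrella: now note:Carol, umbrella:Frank). State: umbrella:Frank, note:Carol
Event 6 (swap umbrella<->note: now umbrella:Carol, note:Frank). State: umbrella:Carol, note:Frank
Event 7 (give umbrella: Carol -> Sybil). State: umbrella:Sybil, note:Frank
Event 8 (give note: Frank -> Carol). State: umbrella:Sybil, note:Carol
Event 9 (give umbrella: Sybil -> Carol). State: umbrella:Carol, note:Carol

Final state: umbrella:Carol, note:Carol
Carol holds: note, umbrella.

Answer: note, umbrella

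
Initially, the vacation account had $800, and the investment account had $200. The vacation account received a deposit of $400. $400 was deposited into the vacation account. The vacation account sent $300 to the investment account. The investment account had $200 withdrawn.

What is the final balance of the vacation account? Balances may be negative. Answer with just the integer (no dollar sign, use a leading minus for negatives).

Tracking account balances step by step:
Start: vacation=800, investment=200
Event 1 (deposit 400 to vacation): vacation: 800 + 400 = 1200. Balances: vacation=1200, investment=200
Event 2 (deposit 400 to vacation): vacation: 1200 + 400 = 1600. Balances: vacation=1600, investment=200
Event 3 (transfer 300 vacation -> investment): vacation: 1600 - 300 = 1300, investment: 200 + 300 = 500. Balances: vacation=1300, investment=500
Event 4 (withdraw 200 from investment): investment: 500 - 200 = 300. Balances: vacation=1300, investment=300

Final balance of vacation: 1300

Answer: 1300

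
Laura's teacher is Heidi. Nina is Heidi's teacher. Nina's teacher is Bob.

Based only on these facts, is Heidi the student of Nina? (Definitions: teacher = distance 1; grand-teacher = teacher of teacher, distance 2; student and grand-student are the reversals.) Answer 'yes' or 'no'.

Answer: yes

Derivation:
Reconstructing the teacher chain from the given facts:
  Bob -> Nina -> Heidi -> Laura
(each arrow means 'teacher of the next')
Positions in the chain (0 = top):
  position of Bob: 0
  position of Nina: 1
  position of Heidi: 2
  position of Laura: 3

Heidi is at position 2, Nina is at position 1; signed distance (j - i) = -1.
'student' requires j - i = -1. Actual distance is -1, so the relation HOLDS.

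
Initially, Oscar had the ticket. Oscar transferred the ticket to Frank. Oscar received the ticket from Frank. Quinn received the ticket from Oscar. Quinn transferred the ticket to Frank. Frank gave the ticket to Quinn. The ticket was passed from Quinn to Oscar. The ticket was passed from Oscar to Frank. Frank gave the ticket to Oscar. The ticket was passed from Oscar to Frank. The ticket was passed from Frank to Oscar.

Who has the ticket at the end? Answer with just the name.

Tracking the ticket through each event:
Start: Oscar has the ticket.
After event 1: Frank has the ticket.
After event 2: Oscar has the ticket.
After event 3: Quinn has the ticket.
After event 4: Frank has the ticket.
After event 5: Quinn has the ticket.
After event 6: Oscar has the ticket.
After event 7: Frank has the ticket.
After event 8: Oscar has the ticket.
After event 9: Frank has the ticket.
After event 10: Oscar has the ticket.

Answer: Oscar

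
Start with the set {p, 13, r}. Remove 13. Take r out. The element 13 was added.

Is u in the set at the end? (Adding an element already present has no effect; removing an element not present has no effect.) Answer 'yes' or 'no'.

Tracking the set through each operation:
Start: {13, p, r}
Event 1 (remove 13): removed. Set: {p, r}
Event 2 (remove r): removed. Set: {p}
Event 3 (add 13): added. Set: {13, p}

Final set: {13, p} (size 2)
u is NOT in the final set.

Answer: no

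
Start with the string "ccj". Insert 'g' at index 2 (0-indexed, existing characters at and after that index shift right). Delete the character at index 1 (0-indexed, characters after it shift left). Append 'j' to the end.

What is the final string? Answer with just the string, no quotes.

Answer: cgjj

Derivation:
Applying each edit step by step:
Start: "ccj"
Op 1 (insert 'g' at idx 2): "ccj" -> "ccgj"
Op 2 (delete idx 1 = 'c'): "ccgj" -> "cgj"
Op 3 (append 'j'): "cgj" -> "cgjj"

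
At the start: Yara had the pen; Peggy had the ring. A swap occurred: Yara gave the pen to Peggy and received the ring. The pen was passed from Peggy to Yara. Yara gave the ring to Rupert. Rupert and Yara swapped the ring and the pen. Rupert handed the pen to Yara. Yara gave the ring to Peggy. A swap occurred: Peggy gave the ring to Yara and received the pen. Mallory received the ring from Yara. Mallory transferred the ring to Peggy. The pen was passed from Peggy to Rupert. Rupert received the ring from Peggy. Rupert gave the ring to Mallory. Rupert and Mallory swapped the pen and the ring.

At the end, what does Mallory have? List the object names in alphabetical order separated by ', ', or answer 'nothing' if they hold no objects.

Answer: pen

Derivation:
Tracking all object holders:
Start: pen:Yara, ring:Peggy
Event 1 (swap pen<->ring: now pen:Peggy, ring:Yara). State: pen:Peggy, ring:Yara
Event 2 (give pen: Peggy -> Yara). State: pen:Yara, ring:Yara
Event 3 (give ring: Yara -> Rupert). State: pen:Yara, ring:Rupert
Event 4 (swap ring<->pen: now ring:Yara, pen:Rupert). State: pen:Rupert, ring:Yara
Event 5 (give pen: Rupert -> Yara). State: pen:Yara, ring:Yara
Event 6 (give ring: Yara -> Peggy). State: pen:Yara, ring:Peggy
Event 7 (swap ring<->pen: now ring:Yara, pen:Peggy). State: pen:Peggy, ring:Yara
Event 8 (give ring: Yara -> Mallory). State: pen:Peggy, ring:Mallory
Event 9 (give ring: Mallory -> Peggy). State: pen:Peggy, ring:Peggy
Event 10 (give pen: Peggy -> Rupert). State: pen:Rupert, ring:Peggy
Event 11 (give ring: Peggy -> Rupert). State: pen:Rupert, ring:Rupert
Event 12 (give ring: Rupert -> Mallory). State: pen:Rupert, ring:Mallory
Event 13 (swap pen<->ring: now pen:Mallory, ring:Rupert). State: pen:Mallory, ring:Rupert

Final state: pen:Mallory, ring:Rupert
Mallory holds: pen.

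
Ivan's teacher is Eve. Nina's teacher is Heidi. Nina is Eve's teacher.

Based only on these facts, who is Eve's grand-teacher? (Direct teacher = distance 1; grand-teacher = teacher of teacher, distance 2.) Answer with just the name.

Answer: Heidi

Derivation:
Reconstructing the teacher chain from the given facts:
  Heidi -> Nina -> Eve -> Ivan
(each arrow means 'teacher of the next')
Positions in the chain (0 = top):
  position of Heidi: 0
  position of Nina: 1
  position of Eve: 2
  position of Ivan: 3

Eve is at position 2; the grand-teacher is 2 steps up the chain, i.e. position 0: Heidi.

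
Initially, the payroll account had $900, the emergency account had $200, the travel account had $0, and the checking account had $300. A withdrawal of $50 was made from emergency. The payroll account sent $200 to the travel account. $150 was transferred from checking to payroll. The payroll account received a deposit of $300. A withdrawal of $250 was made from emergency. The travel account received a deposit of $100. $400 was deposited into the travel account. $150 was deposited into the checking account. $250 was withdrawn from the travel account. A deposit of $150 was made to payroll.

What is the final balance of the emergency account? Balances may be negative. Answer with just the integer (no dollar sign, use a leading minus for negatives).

Tracking account balances step by step:
Start: payroll=900, emergency=200, travel=0, checking=300
Event 1 (withdraw 50 from emergency): emergency: 200 - 50 = 150. Balances: payroll=900, emergency=150, travel=0, checking=300
Event 2 (transfer 200 payroll -> travel): payroll: 900 - 200 = 700, travel: 0 + 200 = 200. Balances: payroll=700, emergency=150, travel=200, checking=300
Event 3 (transfer 150 checking -> payroll): checking: 300 - 150 = 150, payroll: 700 + 150 = 850. Balances: payroll=850, emergency=150, travel=200, checking=150
Event 4 (deposit 300 to payroll): payroll: 850 + 300 = 1150. Balances: payroll=1150, emergency=150, travel=200, checking=150
Event 5 (withdraw 250 from emergency): emergency: 150 - 250 = -100. Balances: payroll=1150, emergency=-100, travel=200, checking=150
Event 6 (deposit 100 to travel): travel: 200 + 100 = 300. Balances: payroll=1150, emergency=-100, travel=300, checking=150
Event 7 (deposit 400 to travel): travel: 300 + 400 = 700. Balances: payroll=1150, emergency=-100, travel=700, checking=150
Event 8 (deposit 150 to checking): checking: 150 + 150 = 300. Balances: payroll=1150, emergency=-100, travel=700, checking=300
Event 9 (withdraw 250 from travel): travel: 700 - 250 = 450. Balances: payroll=1150, emergency=-100, travel=450, checking=300
Event 10 (deposit 150 to payroll): payroll: 1150 + 150 = 1300. Balances: payroll=1300, emergency=-100, travel=450, checking=300

Final balance of emergency: -100

Answer: -100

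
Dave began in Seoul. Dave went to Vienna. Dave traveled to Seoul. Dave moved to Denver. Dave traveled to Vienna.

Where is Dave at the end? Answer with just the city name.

Answer: Vienna

Derivation:
Tracking Dave's location:
Start: Dave is in Seoul.
After move 1: Seoul -> Vienna. Dave is in Vienna.
After move 2: Vienna -> Seoul. Dave is in Seoul.
After move 3: Seoul -> Denver. Dave is in Denver.
After move 4: Denver -> Vienna. Dave is in Vienna.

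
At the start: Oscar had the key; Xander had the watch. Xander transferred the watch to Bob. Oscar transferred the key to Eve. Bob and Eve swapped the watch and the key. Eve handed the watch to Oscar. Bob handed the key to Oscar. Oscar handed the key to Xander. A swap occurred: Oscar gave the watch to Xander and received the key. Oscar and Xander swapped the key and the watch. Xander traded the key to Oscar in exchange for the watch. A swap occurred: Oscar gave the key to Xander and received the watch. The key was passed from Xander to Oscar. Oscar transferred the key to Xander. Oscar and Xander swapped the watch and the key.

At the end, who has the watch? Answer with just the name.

Answer: Xander

Derivation:
Tracking all object holders:
Start: key:Oscar, watch:Xander
Event 1 (give watch: Xander -> Bob). State: key:Oscar, watch:Bob
Event 2 (give key: Oscar -> Eve). State: key:Eve, watch:Bob
Event 3 (swap watch<->key: now watch:Eve, key:Bob). State: key:Bob, watch:Eve
Event 4 (give watch: Eve -> Oscar). State: key:Bob, watch:Oscar
Event 5 (give key: Bob -> Oscar). State: key:Oscar, watch:Oscar
Event 6 (give key: Oscar -> Xander). State: key:Xander, watch:Oscar
Event 7 (swap watch<->key: now watch:Xander, key:Oscar). State: key:Oscar, watch:Xander
Event 8 (swap key<->watch: now key:Xander, watch:Oscar). State: key:Xander, watch:Oscar
Event 9 (swap key<->watch: now key:Oscar, watch:Xander). State: key:Oscar, watch:Xander
Event 10 (swap key<->watch: now key:Xander, watch:Oscar). State: key:Xander, watch:Oscar
Event 11 (give key: Xander -> Oscar). State: key:Oscar, watch:Oscar
Event 12 (give key: Oscar -> Xander). State: key:Xander, watch:Oscar
Event 13 (swap watch<->key: now watch:Xander, key:Oscar). State: key:Oscar, watch:Xander

Final state: key:Oscar, watch:Xander
The watch is held by Xander.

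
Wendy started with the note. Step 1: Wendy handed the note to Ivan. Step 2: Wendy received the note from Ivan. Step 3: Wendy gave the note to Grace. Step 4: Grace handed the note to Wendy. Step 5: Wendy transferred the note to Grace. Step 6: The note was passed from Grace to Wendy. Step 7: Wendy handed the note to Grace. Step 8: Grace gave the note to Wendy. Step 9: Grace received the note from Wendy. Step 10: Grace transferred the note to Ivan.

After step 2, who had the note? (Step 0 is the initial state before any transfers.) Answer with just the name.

Tracking the note holder through step 2:
After step 0 (start): Wendy
After step 1: Ivan
After step 2: Wendy

At step 2, the holder is Wendy.

Answer: Wendy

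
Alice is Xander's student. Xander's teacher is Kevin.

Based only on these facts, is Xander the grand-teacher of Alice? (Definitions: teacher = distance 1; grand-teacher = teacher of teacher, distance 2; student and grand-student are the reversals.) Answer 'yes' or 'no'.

Answer: no

Derivation:
Reconstructing the teacher chain from the given facts:
  Kevin -> Xander -> Alice
(each arrow means 'teacher of the next')
Positions in the chain (0 = top):
  position of Kevin: 0
  position of Xander: 1
  position of Alice: 2

Xander is at position 1, Alice is at position 2; signed distance (j - i) = 1.
'grand-teacher' requires j - i = 2. Actual distance is 1, so the relation does NOT hold.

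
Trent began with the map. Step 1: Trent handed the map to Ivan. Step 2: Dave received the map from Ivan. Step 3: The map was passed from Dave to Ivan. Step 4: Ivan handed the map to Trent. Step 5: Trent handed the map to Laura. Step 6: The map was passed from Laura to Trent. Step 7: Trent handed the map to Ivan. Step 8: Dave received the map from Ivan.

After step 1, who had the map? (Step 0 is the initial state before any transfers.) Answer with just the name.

Answer: Ivan

Derivation:
Tracking the map holder through step 1:
After step 0 (start): Trent
After step 1: Ivan

At step 1, the holder is Ivan.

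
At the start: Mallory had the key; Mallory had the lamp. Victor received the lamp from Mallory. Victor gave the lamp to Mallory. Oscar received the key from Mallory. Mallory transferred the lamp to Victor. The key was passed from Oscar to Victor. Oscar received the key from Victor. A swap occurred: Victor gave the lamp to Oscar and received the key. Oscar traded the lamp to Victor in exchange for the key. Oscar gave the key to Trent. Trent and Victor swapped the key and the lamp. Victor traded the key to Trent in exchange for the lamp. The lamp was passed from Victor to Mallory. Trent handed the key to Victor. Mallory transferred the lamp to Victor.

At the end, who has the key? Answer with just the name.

Answer: Victor

Derivation:
Tracking all object holders:
Start: key:Mallory, lamp:Mallory
Event 1 (give lamp: Mallory -> Victor). State: key:Mallory, lamp:Victor
Event 2 (give lamp: Victor -> Mallory). State: key:Mallory, lamp:Mallory
Event 3 (give key: Mallory -> Oscar). State: key:Oscar, lamp:Mallory
Event 4 (give lamp: Mallory -> Victor). State: key:Oscar, lamp:Victor
Event 5 (give key: Oscar -> Victor). State: key:Victor, lamp:Victor
Event 6 (give key: Victor -> Oscar). State: key:Oscar, lamp:Victor
Event 7 (swap lamp<->key: now lamp:Oscar, key:Victor). State: key:Victor, lamp:Oscar
Event 8 (swap lamp<->key: now lamp:Victor, key:Oscar). State: key:Oscar, lamp:Victor
Event 9 (give key: Oscar -> Trent). State: key:Trent, lamp:Victor
Event 10 (swap key<->lamp: now key:Victor, lamp:Trent). State: key:Victor, lamp:Trent
Event 11 (swap key<->lamp: now key:Trent, lamp:Victor). State: key:Trent, lamp:Victor
Event 12 (give lamp: Victor -> Mallory). State: key:Trent, lamp:Mallory
Event 13 (give key: Trent -> Victor). State: key:Victor, lamp:Mallory
Event 14 (give lamp: Mallory -> Victor). State: key:Victor, lamp:Victor

Final state: key:Victor, lamp:Victor
The key is held by Victor.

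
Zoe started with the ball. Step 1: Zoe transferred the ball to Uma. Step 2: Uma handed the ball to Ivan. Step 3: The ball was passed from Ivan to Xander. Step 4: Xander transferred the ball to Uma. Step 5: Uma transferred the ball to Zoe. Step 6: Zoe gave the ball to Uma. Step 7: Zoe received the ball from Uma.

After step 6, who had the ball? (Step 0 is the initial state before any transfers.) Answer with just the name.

Tracking the ball holder through step 6:
After step 0 (start): Zoe
After step 1: Uma
After step 2: Ivan
After step 3: Xander
After step 4: Uma
After step 5: Zoe
After step 6: Uma

At step 6, the holder is Uma.

Answer: Uma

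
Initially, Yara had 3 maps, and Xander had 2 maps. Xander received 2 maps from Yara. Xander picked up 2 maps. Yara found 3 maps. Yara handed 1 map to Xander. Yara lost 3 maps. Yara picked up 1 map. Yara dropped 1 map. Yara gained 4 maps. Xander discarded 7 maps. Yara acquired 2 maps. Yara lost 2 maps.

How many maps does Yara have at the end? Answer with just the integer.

Tracking counts step by step:
Start: Yara=3, Xander=2
Event 1 (Yara -> Xander, 2): Yara: 3 -> 1, Xander: 2 -> 4. State: Yara=1, Xander=4
Event 2 (Xander +2): Xander: 4 -> 6. State: Yara=1, Xander=6
Event 3 (Yara +3): Yara: 1 -> 4. State: Yara=4, Xander=6
Event 4 (Yara -> Xander, 1): Yara: 4 -> 3, Xander: 6 -> 7. State: Yara=3, Xander=7
Event 5 (Yara -3): Yara: 3 -> 0. State: Yara=0, Xander=7
Event 6 (Yara +1): Yara: 0 -> 1. State: Yara=1, Xander=7
Event 7 (Yara -1): Yara: 1 -> 0. State: Yara=0, Xander=7
Event 8 (Yara +4): Yara: 0 -> 4. State: Yara=4, Xander=7
Event 9 (Xander -7): Xander: 7 -> 0. State: Yara=4, Xander=0
Event 10 (Yara +2): Yara: 4 -> 6. State: Yara=6, Xander=0
Event 11 (Yara -2): Yara: 6 -> 4. State: Yara=4, Xander=0

Yara's final count: 4

Answer: 4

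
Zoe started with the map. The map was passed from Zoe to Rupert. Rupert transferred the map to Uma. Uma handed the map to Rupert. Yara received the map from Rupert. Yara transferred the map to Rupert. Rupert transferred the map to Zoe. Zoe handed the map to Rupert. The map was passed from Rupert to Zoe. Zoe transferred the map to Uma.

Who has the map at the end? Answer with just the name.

Tracking the map through each event:
Start: Zoe has the map.
After event 1: Rupert has the map.
After event 2: Uma has the map.
After event 3: Rupert has the map.
After event 4: Yara has the map.
After event 5: Rupert has the map.
After event 6: Zoe has the map.
After event 7: Rupert has the map.
After event 8: Zoe has the map.
After event 9: Uma has the map.

Answer: Uma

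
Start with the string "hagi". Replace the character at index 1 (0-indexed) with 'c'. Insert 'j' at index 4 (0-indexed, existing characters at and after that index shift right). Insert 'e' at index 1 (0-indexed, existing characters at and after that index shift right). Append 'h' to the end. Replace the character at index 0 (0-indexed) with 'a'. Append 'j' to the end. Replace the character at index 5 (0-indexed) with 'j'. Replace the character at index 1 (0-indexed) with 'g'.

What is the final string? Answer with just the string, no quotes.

Answer: agcgijhj

Derivation:
Applying each edit step by step:
Start: "hagi"
Op 1 (replace idx 1: 'a' -> 'c'): "hagi" -> "hcgi"
Op 2 (insert 'j' at idx 4): "hcgi" -> "hcgij"
Op 3 (insert 'e' at idx 1): "hcgij" -> "hecgij"
Op 4 (append 'h'): "hecgij" -> "hecgijh"
Op 5 (replace idx 0: 'h' -> 'a'): "hecgijh" -> "aecgijh"
Op 6 (append 'j'): "aecgijh" -> "aecgijhj"
Op 7 (replace idx 5: 'j' -> 'j'): "aecgijhj" -> "aecgijhj"
Op 8 (replace idx 1: 'e' -> 'g'): "aecgijhj" -> "agcgijhj"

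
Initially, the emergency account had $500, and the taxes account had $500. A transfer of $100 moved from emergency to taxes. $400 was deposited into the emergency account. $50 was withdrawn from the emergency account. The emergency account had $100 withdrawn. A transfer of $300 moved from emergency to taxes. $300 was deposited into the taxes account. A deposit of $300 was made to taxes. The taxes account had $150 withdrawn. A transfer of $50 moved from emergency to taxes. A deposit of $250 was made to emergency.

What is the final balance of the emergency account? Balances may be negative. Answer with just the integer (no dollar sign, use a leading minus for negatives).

Tracking account balances step by step:
Start: emergency=500, taxes=500
Event 1 (transfer 100 emergency -> taxes): emergency: 500 - 100 = 400, taxes: 500 + 100 = 600. Balances: emergency=400, taxes=600
Event 2 (deposit 400 to emergency): emergency: 400 + 400 = 800. Balances: emergency=800, taxes=600
Event 3 (withdraw 50 from emergency): emergency: 800 - 50 = 750. Balances: emergency=750, taxes=600
Event 4 (withdraw 100 from emergency): emergency: 750 - 100 = 650. Balances: emergency=650, taxes=600
Event 5 (transfer 300 emergency -> taxes): emergency: 650 - 300 = 350, taxes: 600 + 300 = 900. Balances: emergency=350, taxes=900
Event 6 (deposit 300 to taxes): taxes: 900 + 300 = 1200. Balances: emergency=350, taxes=1200
Event 7 (deposit 300 to taxes): taxes: 1200 + 300 = 1500. Balances: emergency=350, taxes=1500
Event 8 (withdraw 150 from taxes): taxes: 1500 - 150 = 1350. Balances: emergency=350, taxes=1350
Event 9 (transfer 50 emergency -> taxes): emergency: 350 - 50 = 300, taxes: 1350 + 50 = 1400. Balances: emergency=300, taxes=1400
Event 10 (deposit 250 to emergency): emergency: 300 + 250 = 550. Balances: emergency=550, taxes=1400

Final balance of emergency: 550

Answer: 550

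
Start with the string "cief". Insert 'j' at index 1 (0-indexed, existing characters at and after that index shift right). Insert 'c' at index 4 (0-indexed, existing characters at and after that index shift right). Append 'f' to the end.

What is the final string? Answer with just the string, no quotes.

Applying each edit step by step:
Start: "cief"
Op 1 (insert 'j' at idx 1): "cief" -> "cjief"
Op 2 (insert 'c' at idx 4): "cjief" -> "cjiecf"
Op 3 (append 'f'): "cjiecf" -> "cjiecff"

Answer: cjiecff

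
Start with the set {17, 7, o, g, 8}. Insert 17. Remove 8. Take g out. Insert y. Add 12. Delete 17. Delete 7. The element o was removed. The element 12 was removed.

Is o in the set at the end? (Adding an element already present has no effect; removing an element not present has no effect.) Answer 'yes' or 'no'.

Tracking the set through each operation:
Start: {17, 7, 8, g, o}
Event 1 (add 17): already present, no change. Set: {17, 7, 8, g, o}
Event 2 (remove 8): removed. Set: {17, 7, g, o}
Event 3 (remove g): removed. Set: {17, 7, o}
Event 4 (add y): added. Set: {17, 7, o, y}
Event 5 (add 12): added. Set: {12, 17, 7, o, y}
Event 6 (remove 17): removed. Set: {12, 7, o, y}
Event 7 (remove 7): removed. Set: {12, o, y}
Event 8 (remove o): removed. Set: {12, y}
Event 9 (remove 12): removed. Set: {y}

Final set: {y} (size 1)
o is NOT in the final set.

Answer: no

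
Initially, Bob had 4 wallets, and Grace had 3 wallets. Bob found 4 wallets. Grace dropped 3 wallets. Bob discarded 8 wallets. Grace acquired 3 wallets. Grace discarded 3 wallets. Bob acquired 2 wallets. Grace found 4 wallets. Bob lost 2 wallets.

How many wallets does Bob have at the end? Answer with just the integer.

Answer: 0

Derivation:
Tracking counts step by step:
Start: Bob=4, Grace=3
Event 1 (Bob +4): Bob: 4 -> 8. State: Bob=8, Grace=3
Event 2 (Grace -3): Grace: 3 -> 0. State: Bob=8, Grace=0
Event 3 (Bob -8): Bob: 8 -> 0. State: Bob=0, Grace=0
Event 4 (Grace +3): Grace: 0 -> 3. State: Bob=0, Grace=3
Event 5 (Grace -3): Grace: 3 -> 0. State: Bob=0, Grace=0
Event 6 (Bob +2): Bob: 0 -> 2. State: Bob=2, Grace=0
Event 7 (Grace +4): Grace: 0 -> 4. State: Bob=2, Grace=4
Event 8 (Bob -2): Bob: 2 -> 0. State: Bob=0, Grace=4

Bob's final count: 0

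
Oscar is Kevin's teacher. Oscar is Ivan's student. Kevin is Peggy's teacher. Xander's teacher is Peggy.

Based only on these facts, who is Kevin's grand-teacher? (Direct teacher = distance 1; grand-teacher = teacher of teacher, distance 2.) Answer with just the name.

Reconstructing the teacher chain from the given facts:
  Ivan -> Oscar -> Kevin -> Peggy -> Xander
(each arrow means 'teacher of the next')
Positions in the chain (0 = top):
  position of Ivan: 0
  position of Oscar: 1
  position of Kevin: 2
  position of Peggy: 3
  position of Xander: 4

Kevin is at position 2; the grand-teacher is 2 steps up the chain, i.e. position 0: Ivan.

Answer: Ivan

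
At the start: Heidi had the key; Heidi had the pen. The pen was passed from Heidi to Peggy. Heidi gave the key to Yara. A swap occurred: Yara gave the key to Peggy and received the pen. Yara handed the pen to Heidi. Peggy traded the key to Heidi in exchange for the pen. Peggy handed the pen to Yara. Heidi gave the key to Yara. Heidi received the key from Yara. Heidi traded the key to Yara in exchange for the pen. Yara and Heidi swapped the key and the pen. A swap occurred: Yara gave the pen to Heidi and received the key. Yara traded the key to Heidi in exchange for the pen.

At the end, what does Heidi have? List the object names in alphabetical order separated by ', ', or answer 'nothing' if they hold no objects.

Tracking all object holders:
Start: key:Heidi, pen:Heidi
Event 1 (give pen: Heidi -> Peggy). State: key:Heidi, pen:Peggy
Event 2 (give key: Heidi -> Yara). State: key:Yara, pen:Peggy
Event 3 (swap key<->pen: now key:Peggy, pen:Yara). State: key:Peggy, pen:Yara
Event 4 (give pen: Yara -> Heidi). State: key:Peggy, pen:Heidi
Event 5 (swap key<->pen: now key:Heidi, pen:Peggy). State: key:Heidi, pen:Peggy
Event 6 (give pen: Peggy -> Yara). State: key:Heidi, pen:Yara
Event 7 (give key: Heidi -> Yara). State: key:Yara, pen:Yara
Event 8 (give key: Yara -> Heidi). State: key:Heidi, pen:Yara
Event 9 (swap key<->pen: now key:Yara, pen:Heidi). State: key:Yara, pen:Heidi
Event 10 (swap key<->pen: now key:Heidi, pen:Yara). State: key:Heidi, pen:Yara
Event 11 (swap pen<->key: now pen:Heidi, key:Yara). State: key:Yara, pen:Heidi
Event 12 (swap key<->pen: now key:Heidi, pen:Yara). State: key:Heidi, pen:Yara

Final state: key:Heidi, pen:Yara
Heidi holds: key.

Answer: key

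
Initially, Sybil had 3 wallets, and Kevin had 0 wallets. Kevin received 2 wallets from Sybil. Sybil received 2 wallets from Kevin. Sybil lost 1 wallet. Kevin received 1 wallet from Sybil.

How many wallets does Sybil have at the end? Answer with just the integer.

Tracking counts step by step:
Start: Sybil=3, Kevin=0
Event 1 (Sybil -> Kevin, 2): Sybil: 3 -> 1, Kevin: 0 -> 2. State: Sybil=1, Kevin=2
Event 2 (Kevin -> Sybil, 2): Kevin: 2 -> 0, Sybil: 1 -> 3. State: Sybil=3, Kevin=0
Event 3 (Sybil -1): Sybil: 3 -> 2. State: Sybil=2, Kevin=0
Event 4 (Sybil -> Kevin, 1): Sybil: 2 -> 1, Kevin: 0 -> 1. State: Sybil=1, Kevin=1

Sybil's final count: 1

Answer: 1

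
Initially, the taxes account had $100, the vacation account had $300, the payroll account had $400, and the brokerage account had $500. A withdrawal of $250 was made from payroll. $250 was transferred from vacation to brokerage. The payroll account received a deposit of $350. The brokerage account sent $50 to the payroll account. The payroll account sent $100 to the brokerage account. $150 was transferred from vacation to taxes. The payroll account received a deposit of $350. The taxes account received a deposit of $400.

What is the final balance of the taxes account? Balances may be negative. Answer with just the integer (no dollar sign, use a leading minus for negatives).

Answer: 650

Derivation:
Tracking account balances step by step:
Start: taxes=100, vacation=300, payroll=400, brokerage=500
Event 1 (withdraw 250 from payroll): payroll: 400 - 250 = 150. Balances: taxes=100, vacation=300, payroll=150, brokerage=500
Event 2 (transfer 250 vacation -> brokerage): vacation: 300 - 250 = 50, brokerage: 500 + 250 = 750. Balances: taxes=100, vacation=50, payroll=150, brokerage=750
Event 3 (deposit 350 to payroll): payroll: 150 + 350 = 500. Balances: taxes=100, vacation=50, payroll=500, brokerage=750
Event 4 (transfer 50 brokerage -> payroll): brokerage: 750 - 50 = 700, payroll: 500 + 50 = 550. Balances: taxes=100, vacation=50, payroll=550, brokerage=700
Event 5 (transfer 100 payroll -> brokerage): payroll: 550 - 100 = 450, brokerage: 700 + 100 = 800. Balances: taxes=100, vacation=50, payroll=450, brokerage=800
Event 6 (transfer 150 vacation -> taxes): vacation: 50 - 150 = -100, taxes: 100 + 150 = 250. Balances: taxes=250, vacation=-100, payroll=450, brokerage=800
Event 7 (deposit 350 to payroll): payroll: 450 + 350 = 800. Balances: taxes=250, vacation=-100, payroll=800, brokerage=800
Event 8 (deposit 400 to taxes): taxes: 250 + 400 = 650. Balances: taxes=650, vacation=-100, payroll=800, brokerage=800

Final balance of taxes: 650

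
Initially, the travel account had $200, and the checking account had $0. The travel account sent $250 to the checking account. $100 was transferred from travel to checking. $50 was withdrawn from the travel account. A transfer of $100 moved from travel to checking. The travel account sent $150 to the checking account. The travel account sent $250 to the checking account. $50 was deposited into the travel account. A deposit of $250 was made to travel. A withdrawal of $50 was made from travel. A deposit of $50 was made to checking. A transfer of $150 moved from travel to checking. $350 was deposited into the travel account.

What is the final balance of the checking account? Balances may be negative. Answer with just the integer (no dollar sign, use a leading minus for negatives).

Answer: 1050

Derivation:
Tracking account balances step by step:
Start: travel=200, checking=0
Event 1 (transfer 250 travel -> checking): travel: 200 - 250 = -50, checking: 0 + 250 = 250. Balances: travel=-50, checking=250
Event 2 (transfer 100 travel -> checking): travel: -50 - 100 = -150, checking: 250 + 100 = 350. Balances: travel=-150, checking=350
Event 3 (withdraw 50 from travel): travel: -150 - 50 = -200. Balances: travel=-200, checking=350
Event 4 (transfer 100 travel -> checking): travel: -200 - 100 = -300, checking: 350 + 100 = 450. Balances: travel=-300, checking=450
Event 5 (transfer 150 travel -> checking): travel: -300 - 150 = -450, checking: 450 + 150 = 600. Balances: travel=-450, checking=600
Event 6 (transfer 250 travel -> checking): travel: -450 - 250 = -700, checking: 600 + 250 = 850. Balances: travel=-700, checking=850
Event 7 (deposit 50 to travel): travel: -700 + 50 = -650. Balances: travel=-650, checking=850
Event 8 (deposit 250 to travel): travel: -650 + 250 = -400. Balances: travel=-400, checking=850
Event 9 (withdraw 50 from travel): travel: -400 - 50 = -450. Balances: travel=-450, checking=850
Event 10 (deposit 50 to checking): checking: 850 + 50 = 900. Balances: travel=-450, checking=900
Event 11 (transfer 150 travel -> checking): travel: -450 - 150 = -600, checking: 900 + 150 = 1050. Balances: travel=-600, checking=1050
Event 12 (deposit 350 to travel): travel: -600 + 350 = -250. Balances: travel=-250, checking=1050

Final balance of checking: 1050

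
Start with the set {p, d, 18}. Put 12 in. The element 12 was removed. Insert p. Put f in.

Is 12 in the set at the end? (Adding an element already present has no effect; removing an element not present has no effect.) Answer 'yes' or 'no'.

Tracking the set through each operation:
Start: {18, d, p}
Event 1 (add 12): added. Set: {12, 18, d, p}
Event 2 (remove 12): removed. Set: {18, d, p}
Event 3 (add p): already present, no change. Set: {18, d, p}
Event 4 (add f): added. Set: {18, d, f, p}

Final set: {18, d, f, p} (size 4)
12 is NOT in the final set.

Answer: no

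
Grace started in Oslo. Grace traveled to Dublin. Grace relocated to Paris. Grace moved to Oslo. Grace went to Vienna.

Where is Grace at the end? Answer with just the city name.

Tracking Grace's location:
Start: Grace is in Oslo.
After move 1: Oslo -> Dublin. Grace is in Dublin.
After move 2: Dublin -> Paris. Grace is in Paris.
After move 3: Paris -> Oslo. Grace is in Oslo.
After move 4: Oslo -> Vienna. Grace is in Vienna.

Answer: Vienna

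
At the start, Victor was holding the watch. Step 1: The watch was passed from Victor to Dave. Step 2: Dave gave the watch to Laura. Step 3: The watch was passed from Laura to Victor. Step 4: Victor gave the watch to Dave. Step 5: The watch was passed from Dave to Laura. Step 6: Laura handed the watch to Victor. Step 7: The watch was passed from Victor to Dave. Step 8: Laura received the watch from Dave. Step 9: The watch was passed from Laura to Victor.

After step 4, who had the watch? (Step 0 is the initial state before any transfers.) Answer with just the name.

Tracking the watch holder through step 4:
After step 0 (start): Victor
After step 1: Dave
After step 2: Laura
After step 3: Victor
After step 4: Dave

At step 4, the holder is Dave.

Answer: Dave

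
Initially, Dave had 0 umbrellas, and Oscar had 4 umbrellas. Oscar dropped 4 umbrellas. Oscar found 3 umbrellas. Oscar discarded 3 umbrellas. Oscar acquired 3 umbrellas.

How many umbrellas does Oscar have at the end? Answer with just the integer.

Answer: 3

Derivation:
Tracking counts step by step:
Start: Dave=0, Oscar=4
Event 1 (Oscar -4): Oscar: 4 -> 0. State: Dave=0, Oscar=0
Event 2 (Oscar +3): Oscar: 0 -> 3. State: Dave=0, Oscar=3
Event 3 (Oscar -3): Oscar: 3 -> 0. State: Dave=0, Oscar=0
Event 4 (Oscar +3): Oscar: 0 -> 3. State: Dave=0, Oscar=3

Oscar's final count: 3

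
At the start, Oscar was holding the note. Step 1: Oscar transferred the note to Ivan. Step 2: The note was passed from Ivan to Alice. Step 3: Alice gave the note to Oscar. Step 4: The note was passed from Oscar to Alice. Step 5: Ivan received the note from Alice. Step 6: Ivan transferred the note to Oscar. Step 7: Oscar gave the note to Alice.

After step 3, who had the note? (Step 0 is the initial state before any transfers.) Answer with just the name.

Answer: Oscar

Derivation:
Tracking the note holder through step 3:
After step 0 (start): Oscar
After step 1: Ivan
After step 2: Alice
After step 3: Oscar

At step 3, the holder is Oscar.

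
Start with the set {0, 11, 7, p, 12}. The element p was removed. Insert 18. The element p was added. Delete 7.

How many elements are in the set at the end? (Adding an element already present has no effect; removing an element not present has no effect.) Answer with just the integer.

Answer: 5

Derivation:
Tracking the set through each operation:
Start: {0, 11, 12, 7, p}
Event 1 (remove p): removed. Set: {0, 11, 12, 7}
Event 2 (add 18): added. Set: {0, 11, 12, 18, 7}
Event 3 (add p): added. Set: {0, 11, 12, 18, 7, p}
Event 4 (remove 7): removed. Set: {0, 11, 12, 18, p}

Final set: {0, 11, 12, 18, p} (size 5)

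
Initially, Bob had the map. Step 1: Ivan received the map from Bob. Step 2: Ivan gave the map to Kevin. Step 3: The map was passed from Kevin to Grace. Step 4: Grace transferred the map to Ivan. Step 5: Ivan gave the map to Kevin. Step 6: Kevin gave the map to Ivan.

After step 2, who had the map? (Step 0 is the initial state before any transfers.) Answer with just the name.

Answer: Kevin

Derivation:
Tracking the map holder through step 2:
After step 0 (start): Bob
After step 1: Ivan
After step 2: Kevin

At step 2, the holder is Kevin.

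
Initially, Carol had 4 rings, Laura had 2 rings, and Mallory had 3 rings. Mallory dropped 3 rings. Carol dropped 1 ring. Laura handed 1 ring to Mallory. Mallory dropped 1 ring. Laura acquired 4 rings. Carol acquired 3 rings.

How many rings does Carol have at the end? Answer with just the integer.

Answer: 6

Derivation:
Tracking counts step by step:
Start: Carol=4, Laura=2, Mallory=3
Event 1 (Mallory -3): Mallory: 3 -> 0. State: Carol=4, Laura=2, Mallory=0
Event 2 (Carol -1): Carol: 4 -> 3. State: Carol=3, Laura=2, Mallory=0
Event 3 (Laura -> Mallory, 1): Laura: 2 -> 1, Mallory: 0 -> 1. State: Carol=3, Laura=1, Mallory=1
Event 4 (Mallory -1): Mallory: 1 -> 0. State: Carol=3, Laura=1, Mallory=0
Event 5 (Laura +4): Laura: 1 -> 5. State: Carol=3, Laura=5, Mallory=0
Event 6 (Carol +3): Carol: 3 -> 6. State: Carol=6, Laura=5, Mallory=0

Carol's final count: 6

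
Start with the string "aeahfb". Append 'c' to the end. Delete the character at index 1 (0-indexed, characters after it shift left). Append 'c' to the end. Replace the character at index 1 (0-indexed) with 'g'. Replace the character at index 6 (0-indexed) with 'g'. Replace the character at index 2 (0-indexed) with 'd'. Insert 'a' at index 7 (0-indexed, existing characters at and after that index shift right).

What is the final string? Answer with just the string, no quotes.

Answer: agdfbcga

Derivation:
Applying each edit step by step:
Start: "aeahfb"
Op 1 (append 'c'): "aeahfb" -> "aeahfbc"
Op 2 (delete idx 1 = 'e'): "aeahfbc" -> "aahfbc"
Op 3 (append 'c'): "aahfbc" -> "aahfbcc"
Op 4 (replace idx 1: 'a' -> 'g'): "aahfbcc" -> "aghfbcc"
Op 5 (replace idx 6: 'c' -> 'g'): "aghfbcc" -> "aghfbcg"
Op 6 (replace idx 2: 'h' -> 'd'): "aghfbcg" -> "agdfbcg"
Op 7 (insert 'a' at idx 7): "agdfbcg" -> "agdfbcga"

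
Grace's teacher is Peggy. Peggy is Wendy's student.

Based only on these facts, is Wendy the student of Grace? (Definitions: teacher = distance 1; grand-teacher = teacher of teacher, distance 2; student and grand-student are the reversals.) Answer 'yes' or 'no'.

Answer: no

Derivation:
Reconstructing the teacher chain from the given facts:
  Wendy -> Peggy -> Grace
(each arrow means 'teacher of the next')
Positions in the chain (0 = top):
  position of Wendy: 0
  position of Peggy: 1
  position of Grace: 2

Wendy is at position 0, Grace is at position 2; signed distance (j - i) = 2.
'student' requires j - i = -1. Actual distance is 2, so the relation does NOT hold.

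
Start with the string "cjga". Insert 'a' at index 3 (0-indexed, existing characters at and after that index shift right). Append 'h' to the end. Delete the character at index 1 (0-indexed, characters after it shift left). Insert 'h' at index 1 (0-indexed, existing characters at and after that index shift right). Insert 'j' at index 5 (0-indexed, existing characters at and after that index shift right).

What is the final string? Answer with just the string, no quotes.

Applying each edit step by step:
Start: "cjga"
Op 1 (insert 'a' at idx 3): "cjga" -> "cjgaa"
Op 2 (append 'h'): "cjgaa" -> "cjgaah"
Op 3 (delete idx 1 = 'j'): "cjgaah" -> "cgaah"
Op 4 (insert 'h' at idx 1): "cgaah" -> "chgaah"
Op 5 (insert 'j' at idx 5): "chgaah" -> "chgaajh"

Answer: chgaajh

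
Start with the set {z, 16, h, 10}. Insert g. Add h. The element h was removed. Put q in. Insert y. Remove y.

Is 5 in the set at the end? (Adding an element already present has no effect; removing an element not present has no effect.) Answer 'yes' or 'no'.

Tracking the set through each operation:
Start: {10, 16, h, z}
Event 1 (add g): added. Set: {10, 16, g, h, z}
Event 2 (add h): already present, no change. Set: {10, 16, g, h, z}
Event 3 (remove h): removed. Set: {10, 16, g, z}
Event 4 (add q): added. Set: {10, 16, g, q, z}
Event 5 (add y): added. Set: {10, 16, g, q, y, z}
Event 6 (remove y): removed. Set: {10, 16, g, q, z}

Final set: {10, 16, g, q, z} (size 5)
5 is NOT in the final set.

Answer: no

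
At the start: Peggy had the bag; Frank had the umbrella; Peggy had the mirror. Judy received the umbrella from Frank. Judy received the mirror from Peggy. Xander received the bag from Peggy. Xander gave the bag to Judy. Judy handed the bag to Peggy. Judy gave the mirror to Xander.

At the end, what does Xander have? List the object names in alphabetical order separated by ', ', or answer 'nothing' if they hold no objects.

Tracking all object holders:
Start: bag:Peggy, umbrella:Frank, mirror:Peggy
Event 1 (give umbrella: Frank -> Judy). State: bag:Peggy, umbrella:Judy, mirror:Peggy
Event 2 (give mirror: Peggy -> Judy). State: bag:Peggy, umbrella:Judy, mirror:Judy
Event 3 (give bag: Peggy -> Xander). State: bag:Xander, umbrella:Judy, mirror:Judy
Event 4 (give bag: Xander -> Judy). State: bag:Judy, umbrella:Judy, mirror:Judy
Event 5 (give bag: Judy -> Peggy). State: bag:Peggy, umbrella:Judy, mirror:Judy
Event 6 (give mirror: Judy -> Xander). State: bag:Peggy, umbrella:Judy, mirror:Xander

Final state: bag:Peggy, umbrella:Judy, mirror:Xander
Xander holds: mirror.

Answer: mirror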